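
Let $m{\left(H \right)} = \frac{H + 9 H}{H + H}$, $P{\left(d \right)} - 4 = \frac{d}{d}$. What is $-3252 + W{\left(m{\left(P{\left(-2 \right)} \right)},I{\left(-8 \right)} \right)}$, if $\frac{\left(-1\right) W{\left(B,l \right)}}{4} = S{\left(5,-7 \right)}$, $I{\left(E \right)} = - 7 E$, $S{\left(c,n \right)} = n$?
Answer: $-3224$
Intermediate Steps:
$P{\left(d \right)} = 5$ ($P{\left(d \right)} = 4 + \frac{d}{d} = 4 + 1 = 5$)
$m{\left(H \right)} = 5$ ($m{\left(H \right)} = \frac{10 H}{2 H} = 10 H \frac{1}{2 H} = 5$)
$W{\left(B,l \right)} = 28$ ($W{\left(B,l \right)} = \left(-4\right) \left(-7\right) = 28$)
$-3252 + W{\left(m{\left(P{\left(-2 \right)} \right)},I{\left(-8 \right)} \right)} = -3252 + 28 = -3224$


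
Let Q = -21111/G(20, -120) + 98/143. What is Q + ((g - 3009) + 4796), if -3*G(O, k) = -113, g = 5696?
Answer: 111872252/16159 ≈ 6923.2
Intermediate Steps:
G(O, k) = 113/3 (G(O, k) = -⅓*(-113) = 113/3)
Q = -9045545/16159 (Q = -21111/113/3 + 98/143 = -21111*3/113 + 98*(1/143) = -63333/113 + 98/143 = -9045545/16159 ≈ -559.78)
Q + ((g - 3009) + 4796) = -9045545/16159 + ((5696 - 3009) + 4796) = -9045545/16159 + (2687 + 4796) = -9045545/16159 + 7483 = 111872252/16159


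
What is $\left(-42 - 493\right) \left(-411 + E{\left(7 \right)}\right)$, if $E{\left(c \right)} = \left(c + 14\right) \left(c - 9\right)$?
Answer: $242355$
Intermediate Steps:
$E{\left(c \right)} = \left(-9 + c\right) \left(14 + c\right)$ ($E{\left(c \right)} = \left(14 + c\right) \left(-9 + c\right) = \left(-9 + c\right) \left(14 + c\right)$)
$\left(-42 - 493\right) \left(-411 + E{\left(7 \right)}\right) = \left(-42 - 493\right) \left(-411 + \left(-126 + 7^{2} + 5 \cdot 7\right)\right) = - 535 \left(-411 + \left(-126 + 49 + 35\right)\right) = - 535 \left(-411 - 42\right) = \left(-535\right) \left(-453\right) = 242355$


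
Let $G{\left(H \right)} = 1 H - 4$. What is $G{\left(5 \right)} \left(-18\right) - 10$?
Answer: $-28$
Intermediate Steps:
$G{\left(H \right)} = -4 + H$ ($G{\left(H \right)} = H - 4 = -4 + H$)
$G{\left(5 \right)} \left(-18\right) - 10 = \left(-4 + 5\right) \left(-18\right) - 10 = 1 \left(-18\right) - 10 = -18 - 10 = -28$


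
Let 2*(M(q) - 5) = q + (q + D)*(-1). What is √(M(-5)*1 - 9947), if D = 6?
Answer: 3*I*√1105 ≈ 99.725*I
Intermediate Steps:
M(q) = 2 (M(q) = 5 + (q + (q + 6)*(-1))/2 = 5 + (q + (6 + q)*(-1))/2 = 5 + (q + (-6 - q))/2 = 5 + (½)*(-6) = 5 - 3 = 2)
√(M(-5)*1 - 9947) = √(2*1 - 9947) = √(2 - 9947) = √(-9945) = 3*I*√1105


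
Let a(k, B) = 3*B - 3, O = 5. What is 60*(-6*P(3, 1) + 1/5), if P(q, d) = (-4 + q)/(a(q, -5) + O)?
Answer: -204/13 ≈ -15.692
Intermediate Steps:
a(k, B) = -3 + 3*B
P(q, d) = 4/13 - q/13 (P(q, d) = (-4 + q)/((-3 + 3*(-5)) + 5) = (-4 + q)/((-3 - 15) + 5) = (-4 + q)/(-18 + 5) = (-4 + q)/(-13) = (-4 + q)*(-1/13) = 4/13 - q/13)
60*(-6*P(3, 1) + 1/5) = 60*(-6*(4/13 - 1/13*3) + 1/5) = 60*(-6*(4/13 - 3/13) + 1/5) = 60*(-6*1/13 + 1/5) = 60*(-6/13 + 1/5) = 60*(-17/65) = -204/13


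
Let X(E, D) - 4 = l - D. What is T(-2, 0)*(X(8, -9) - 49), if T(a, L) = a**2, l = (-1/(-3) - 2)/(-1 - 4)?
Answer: -428/3 ≈ -142.67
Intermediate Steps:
l = 1/3 (l = (-1*(-1/3) - 2)/(-5) = (1/3 - 2)*(-1/5) = -5/3*(-1/5) = 1/3 ≈ 0.33333)
X(E, D) = 13/3 - D (X(E, D) = 4 + (1/3 - D) = 13/3 - D)
T(-2, 0)*(X(8, -9) - 49) = (-2)**2*((13/3 - 1*(-9)) - 49) = 4*((13/3 + 9) - 49) = 4*(40/3 - 49) = 4*(-107/3) = -428/3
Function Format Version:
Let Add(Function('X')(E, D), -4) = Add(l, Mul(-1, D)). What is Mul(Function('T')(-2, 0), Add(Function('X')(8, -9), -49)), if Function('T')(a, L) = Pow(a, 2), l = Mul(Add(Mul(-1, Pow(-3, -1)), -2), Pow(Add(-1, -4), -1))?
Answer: Rational(-428, 3) ≈ -142.67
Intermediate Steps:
l = Rational(1, 3) (l = Mul(Add(Mul(-1, Rational(-1, 3)), -2), Pow(-5, -1)) = Mul(Add(Rational(1, 3), -2), Rational(-1, 5)) = Mul(Rational(-5, 3), Rational(-1, 5)) = Rational(1, 3) ≈ 0.33333)
Function('X')(E, D) = Add(Rational(13, 3), Mul(-1, D)) (Function('X')(E, D) = Add(4, Add(Rational(1, 3), Mul(-1, D))) = Add(Rational(13, 3), Mul(-1, D)))
Mul(Function('T')(-2, 0), Add(Function('X')(8, -9), -49)) = Mul(Pow(-2, 2), Add(Add(Rational(13, 3), Mul(-1, -9)), -49)) = Mul(4, Add(Add(Rational(13, 3), 9), -49)) = Mul(4, Add(Rational(40, 3), -49)) = Mul(4, Rational(-107, 3)) = Rational(-428, 3)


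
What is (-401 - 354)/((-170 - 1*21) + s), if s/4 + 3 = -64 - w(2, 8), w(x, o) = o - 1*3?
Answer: 755/479 ≈ 1.5762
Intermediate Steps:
w(x, o) = -3 + o (w(x, o) = o - 3 = -3 + o)
s = -288 (s = -12 + 4*(-64 - (-3 + 8)) = -12 + 4*(-64 - 1*5) = -12 + 4*(-64 - 5) = -12 + 4*(-69) = -12 - 276 = -288)
(-401 - 354)/((-170 - 1*21) + s) = (-401 - 354)/((-170 - 1*21) - 288) = -755/((-170 - 21) - 288) = -755/(-191 - 288) = -755/(-479) = -755*(-1/479) = 755/479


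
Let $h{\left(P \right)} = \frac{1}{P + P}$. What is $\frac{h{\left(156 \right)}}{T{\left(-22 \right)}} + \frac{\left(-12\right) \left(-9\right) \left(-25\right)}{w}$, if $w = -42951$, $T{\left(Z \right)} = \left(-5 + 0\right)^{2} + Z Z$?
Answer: $\frac{142941517}{2273654136} \approx 0.062869$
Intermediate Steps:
$T{\left(Z \right)} = 25 + Z^{2}$ ($T{\left(Z \right)} = \left(-5\right)^{2} + Z^{2} = 25 + Z^{2}$)
$h{\left(P \right)} = \frac{1}{2 P}$
$\frac{h{\left(156 \right)}}{T{\left(-22 \right)}} + \frac{\left(-12\right) \left(-9\right) \left(-25\right)}{w} = \frac{\frac{1}{2} \cdot \frac{1}{156}}{25 + \left(-22\right)^{2}} + \frac{\left(-12\right) \left(-9\right) \left(-25\right)}{-42951} = \frac{\frac{1}{2} \cdot \frac{1}{156}}{25 + 484} + 108 \left(-25\right) \left(- \frac{1}{42951}\right) = \frac{1}{312 \cdot 509} - - \frac{900}{14317} = \frac{1}{312} \cdot \frac{1}{509} + \frac{900}{14317} = \frac{1}{158808} + \frac{900}{14317} = \frac{142941517}{2273654136}$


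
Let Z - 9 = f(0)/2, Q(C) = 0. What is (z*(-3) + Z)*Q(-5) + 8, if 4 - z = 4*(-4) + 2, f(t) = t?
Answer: 8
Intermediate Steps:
z = 18 (z = 4 - (4*(-4) + 2) = 4 - (-16 + 2) = 4 - 1*(-14) = 4 + 14 = 18)
Z = 9 (Z = 9 + 0/2 = 9 + 0*(1/2) = 9 + 0 = 9)
(z*(-3) + Z)*Q(-5) + 8 = (18*(-3) + 9)*0 + 8 = (-54 + 9)*0 + 8 = -45*0 + 8 = 0 + 8 = 8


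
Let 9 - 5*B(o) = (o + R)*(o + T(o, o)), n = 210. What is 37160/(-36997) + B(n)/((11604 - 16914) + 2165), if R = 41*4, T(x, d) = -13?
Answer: 2141190993/581777825 ≈ 3.6804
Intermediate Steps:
R = 164
B(o) = 9/5 - (-13 + o)*(164 + o)/5 (B(o) = 9/5 - (o + 164)*(o - 13)/5 = 9/5 - (164 + o)*(-13 + o)/5 = 9/5 - (-13 + o)*(164 + o)/5)
37160/(-36997) + B(n)/((11604 - 16914) + 2165) = 37160/(-36997) + (2141/5 - 151/5*210 - ⅕*210²)/((11604 - 16914) + 2165) = 37160*(-1/36997) + (2141/5 - 6342 - ⅕*44100)/(-5310 + 2165) = -37160/36997 + (2141/5 - 6342 - 8820)/(-3145) = -37160/36997 - 73669/5*(-1/3145) = -37160/36997 + 73669/15725 = 2141190993/581777825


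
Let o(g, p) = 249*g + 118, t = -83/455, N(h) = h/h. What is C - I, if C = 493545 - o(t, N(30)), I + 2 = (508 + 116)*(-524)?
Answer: 373304942/455 ≈ 8.2045e+5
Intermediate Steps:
N(h) = 1
t = -83/455 (t = -83*1/455 = -83/455 ≈ -0.18242)
I = -326978 (I = -2 + (508 + 116)*(-524) = -2 + 624*(-524) = -2 - 326976 = -326978)
o(g, p) = 118 + 249*g
C = 224529952/455 (C = 493545 - (118 + 249*(-83/455)) = 493545 - (118 - 20667/455) = 493545 - 1*33023/455 = 493545 - 33023/455 = 224529952/455 ≈ 4.9347e+5)
C - I = 224529952/455 - 1*(-326978) = 224529952/455 + 326978 = 373304942/455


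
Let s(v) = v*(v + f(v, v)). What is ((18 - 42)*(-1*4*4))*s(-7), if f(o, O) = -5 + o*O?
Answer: -99456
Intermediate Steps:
f(o, O) = -5 + O*o
s(v) = v*(-5 + v + v**2) (s(v) = v*(v + (-5 + v*v)) = v*(v + (-5 + v**2)) = v*(-5 + v + v**2))
((18 - 42)*(-1*4*4))*s(-7) = ((18 - 42)*(-1*4*4))*(-7*(-5 - 7 + (-7)**2)) = (-(-96)*4)*(-7*(-5 - 7 + 49)) = (-24*(-16))*(-7*37) = 384*(-259) = -99456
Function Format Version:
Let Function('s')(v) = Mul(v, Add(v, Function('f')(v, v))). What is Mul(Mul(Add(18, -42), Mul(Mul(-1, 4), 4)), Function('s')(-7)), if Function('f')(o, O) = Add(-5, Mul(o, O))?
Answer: -99456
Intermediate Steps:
Function('f')(o, O) = Add(-5, Mul(O, o))
Function('s')(v) = Mul(v, Add(-5, v, Pow(v, 2))) (Function('s')(v) = Mul(v, Add(v, Add(-5, Mul(v, v)))) = Mul(v, Add(v, Add(-5, Pow(v, 2)))) = Mul(v, Add(-5, v, Pow(v, 2))))
Mul(Mul(Add(18, -42), Mul(Mul(-1, 4), 4)), Function('s')(-7)) = Mul(Mul(Add(18, -42), Mul(Mul(-1, 4), 4)), Mul(-7, Add(-5, -7, Pow(-7, 2)))) = Mul(Mul(-24, Mul(-4, 4)), Mul(-7, Add(-5, -7, 49))) = Mul(Mul(-24, -16), Mul(-7, 37)) = Mul(384, -259) = -99456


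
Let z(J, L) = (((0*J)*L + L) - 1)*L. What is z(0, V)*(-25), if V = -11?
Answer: -3300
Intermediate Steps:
z(J, L) = L*(-1 + L) (z(J, L) = ((0*L + L) - 1)*L = ((0 + L) - 1)*L = (L - 1)*L = (-1 + L)*L = L*(-1 + L))
z(0, V)*(-25) = -11*(-1 - 11)*(-25) = -11*(-12)*(-25) = 132*(-25) = -3300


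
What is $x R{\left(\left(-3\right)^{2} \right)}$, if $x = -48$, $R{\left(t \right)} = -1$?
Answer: $48$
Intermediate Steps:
$x R{\left(\left(-3\right)^{2} \right)} = \left(-48\right) \left(-1\right) = 48$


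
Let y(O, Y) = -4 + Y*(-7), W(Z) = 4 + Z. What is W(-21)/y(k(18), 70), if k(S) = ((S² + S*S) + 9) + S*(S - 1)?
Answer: 17/494 ≈ 0.034413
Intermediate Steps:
k(S) = 9 + 2*S² + S*(-1 + S) (k(S) = ((S² + S²) + 9) + S*(-1 + S) = (2*S² + 9) + S*(-1 + S) = (9 + 2*S²) + S*(-1 + S) = 9 + 2*S² + S*(-1 + S))
y(O, Y) = -4 - 7*Y
W(-21)/y(k(18), 70) = (4 - 21)/(-4 - 7*70) = -17/(-4 - 490) = -17/(-494) = -17*(-1/494) = 17/494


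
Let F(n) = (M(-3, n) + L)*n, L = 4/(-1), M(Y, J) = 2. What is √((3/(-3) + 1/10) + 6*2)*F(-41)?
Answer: 41*√1110/5 ≈ 273.20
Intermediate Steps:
L = -4 (L = 4*(-1) = -4)
F(n) = -2*n (F(n) = (2 - 4)*n = -2*n)
√((3/(-3) + 1/10) + 6*2)*F(-41) = √((3/(-3) + 1/10) + 6*2)*(-2*(-41)) = √((3*(-⅓) + 1*(⅒)) + 12)*82 = √((-1 + ⅒) + 12)*82 = √(-9/10 + 12)*82 = √(111/10)*82 = (√1110/10)*82 = 41*√1110/5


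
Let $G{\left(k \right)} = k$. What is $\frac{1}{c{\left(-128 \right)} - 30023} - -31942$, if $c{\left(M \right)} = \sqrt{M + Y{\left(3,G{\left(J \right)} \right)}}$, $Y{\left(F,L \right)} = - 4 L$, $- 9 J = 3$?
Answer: $\frac{86375702619845}{2704141967} - \frac{2 i \sqrt{285}}{2704141967} \approx 31942.0 - 1.2486 \cdot 10^{-8} i$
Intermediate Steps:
$J = - \frac{1}{3}$ ($J = \left(- \frac{1}{9}\right) 3 = - \frac{1}{3} \approx -0.33333$)
$c{\left(M \right)} = \sqrt{\frac{4}{3} + M}$ ($c{\left(M \right)} = \sqrt{M - - \frac{4}{3}} = \sqrt{M + \frac{4}{3}} = \sqrt{\frac{4}{3} + M}$)
$\frac{1}{c{\left(-128 \right)} - 30023} - -31942 = \frac{1}{\frac{\sqrt{12 + 9 \left(-128\right)}}{3} - 30023} - -31942 = \frac{1}{\frac{\sqrt{12 - 1152}}{3} - 30023} + 31942 = \frac{1}{\frac{\sqrt{-1140}}{3} - 30023} + 31942 = \frac{1}{\frac{2 i \sqrt{285}}{3} - 30023} + 31942 = \frac{1}{-30023 + \frac{2 i \sqrt{285}}{3}} + 31942 = 31942 + \frac{1}{-30023 + \frac{2 i \sqrt{285}}{3}}$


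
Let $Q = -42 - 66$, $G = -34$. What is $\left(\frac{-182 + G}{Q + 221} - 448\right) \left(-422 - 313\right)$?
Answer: $\frac{37367400}{113} \approx 3.3069 \cdot 10^{5}$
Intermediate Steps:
$Q = -108$ ($Q = -42 - 66 = -108$)
$\left(\frac{-182 + G}{Q + 221} - 448\right) \left(-422 - 313\right) = \left(\frac{-182 - 34}{-108 + 221} - 448\right) \left(-422 - 313\right) = \left(- \frac{216}{113} - 448\right) \left(-735\right) = \left(- \frac{50840}{113}\right) \left(-735\right) = \frac{37367400}{113}$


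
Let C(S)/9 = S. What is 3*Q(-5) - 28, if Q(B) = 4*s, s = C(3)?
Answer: 296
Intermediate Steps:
C(S) = 9*S
s = 27 (s = 9*3 = 27)
Q(B) = 108 (Q(B) = 4*27 = 108)
3*Q(-5) - 28 = 3*108 - 28 = 324 - 28 = 296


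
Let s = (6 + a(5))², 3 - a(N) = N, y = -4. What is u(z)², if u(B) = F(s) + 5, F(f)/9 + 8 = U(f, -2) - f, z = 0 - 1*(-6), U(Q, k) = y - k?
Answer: 52441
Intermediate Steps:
a(N) = 3 - N
s = 16 (s = (6 + (3 - 1*5))² = (6 + (3 - 5))² = (6 - 2)² = 4² = 16)
U(Q, k) = -4 - k
z = 6 (z = 0 + 6 = 6)
F(f) = -90 - 9*f (F(f) = -72 + 9*((-4 - 1*(-2)) - f) = -72 + 9*((-4 + 2) - f) = -72 + 9*(-2 - f) = -72 + (-18 - 9*f) = -90 - 9*f)
u(B) = -229 (u(B) = (-90 - 9*16) + 5 = (-90 - 144) + 5 = -234 + 5 = -229)
u(z)² = (-229)² = 52441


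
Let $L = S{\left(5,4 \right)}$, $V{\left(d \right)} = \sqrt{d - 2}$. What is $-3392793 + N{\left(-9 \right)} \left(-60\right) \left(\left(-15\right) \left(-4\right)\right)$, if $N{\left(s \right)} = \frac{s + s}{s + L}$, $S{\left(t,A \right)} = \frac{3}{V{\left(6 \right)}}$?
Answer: $-3401433$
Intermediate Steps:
$V{\left(d \right)} = \sqrt{-2 + d}$
$S{\left(t,A \right)} = \frac{3}{2}$ ($S{\left(t,A \right)} = \frac{3}{\sqrt{-2 + 6}} = \frac{3}{\sqrt{4}} = \frac{3}{2}$)
$L = \frac{3}{2} \approx 1.5$
$N{\left(s \right)} = \frac{2 s}{\frac{3}{2} + s}$ ($N{\left(s \right)} = \frac{s + s}{s + \frac{3}{2}} = \frac{2 s}{\frac{3}{2} + s}$)
$-3392793 + N{\left(-9 \right)} \left(-60\right) \left(\left(-15\right) \left(-4\right)\right) = -3392793 + 4 \left(-9\right) \frac{1}{3 + 2 \left(-9\right)} \left(-60\right) \left(\left(-15\right) \left(-4\right)\right) = -3392793 + 4 \left(-9\right) \frac{1}{3 - 18} \left(-60\right) 60 = -3392793 + 4 \left(-9\right) \frac{1}{-15} \left(-60\right) 60 = -3392793 + 4 \left(-9\right) \left(- \frac{1}{15}\right) \left(-60\right) 60 = -3392793 + \frac{12}{5} \left(-60\right) 60 = -3392793 - 8640 = -3401433$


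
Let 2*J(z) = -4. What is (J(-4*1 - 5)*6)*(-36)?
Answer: 432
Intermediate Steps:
J(z) = -2 (J(z) = (1/2)*(-4) = -2)
(J(-4*1 - 5)*6)*(-36) = -2*6*(-36) = -12*(-36) = 432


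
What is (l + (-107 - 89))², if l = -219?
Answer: 172225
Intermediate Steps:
(l + (-107 - 89))² = (-219 + (-107 - 89))² = (-219 - 196)² = (-415)² = 172225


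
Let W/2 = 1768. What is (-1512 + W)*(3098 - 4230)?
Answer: -2291168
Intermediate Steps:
W = 3536 (W = 2*1768 = 3536)
(-1512 + W)*(3098 - 4230) = (-1512 + 3536)*(3098 - 4230) = 2024*(-1132) = -2291168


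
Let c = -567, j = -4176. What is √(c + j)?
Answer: 3*I*√527 ≈ 68.869*I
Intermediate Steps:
√(c + j) = √(-567 - 4176) = √(-4743) = 3*I*√527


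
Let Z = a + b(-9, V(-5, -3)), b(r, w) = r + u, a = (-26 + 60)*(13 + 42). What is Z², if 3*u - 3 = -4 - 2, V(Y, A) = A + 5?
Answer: 3459600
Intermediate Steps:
V(Y, A) = 5 + A
u = -1 (u = 1 + (-4 - 2)/3 = 1 + (⅓)*(-6) = 1 - 2 = -1)
a = 1870 (a = 34*55 = 1870)
b(r, w) = -1 + r (b(r, w) = r - 1 = -1 + r)
Z = 1860 (Z = 1870 + (-1 - 9) = 1870 - 10 = 1860)
Z² = 1860² = 3459600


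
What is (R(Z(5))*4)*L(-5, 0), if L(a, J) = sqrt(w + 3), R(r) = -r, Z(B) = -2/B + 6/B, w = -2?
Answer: -16/5 ≈ -3.2000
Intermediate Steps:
Z(B) = 4/B
L(a, J) = 1 (L(a, J) = sqrt(-2 + 3) = sqrt(1) = 1)
(R(Z(5))*4)*L(-5, 0) = (-4/5*4)*1 = (-1*4/5*4)*1 = -4/5*4*1 = -16/5*1 = -16/5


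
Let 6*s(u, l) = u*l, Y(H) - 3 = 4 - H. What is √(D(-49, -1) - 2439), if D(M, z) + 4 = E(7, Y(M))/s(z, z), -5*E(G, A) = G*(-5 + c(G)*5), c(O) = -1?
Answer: I*√2359 ≈ 48.57*I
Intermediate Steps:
Y(H) = 7 - H (Y(H) = 3 + (4 - H) = 7 - H)
E(G, A) = 2*G (E(G, A) = -G*(-5 - 1*5)/5 = -G*(-5 - 5)/5 = -G*(-10)/5 = -(-2)*G = 2*G)
s(u, l) = l*u/6 (s(u, l) = (u*l)/6 = (l*u)/6 = l*u/6)
D(M, z) = -4 + 84/z² (D(M, z) = -4 + (2*7)/((z*z/6)) = -4 + 14/((z²/6)) = -4 + 14*(6/z²) = -4 + 84/z²)
√(D(-49, -1) - 2439) = √((-4 + 84/(-1)²) - 2439) = √((-4 + 84*1) - 2439) = √((-4 + 84) - 2439) = √(80 - 2439) = √(-2359) = I*√2359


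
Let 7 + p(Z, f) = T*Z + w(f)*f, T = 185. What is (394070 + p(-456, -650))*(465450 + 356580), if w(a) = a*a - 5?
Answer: -225492731995410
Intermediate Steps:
w(a) = -5 + a**2 (w(a) = a**2 - 5 = -5 + a**2)
p(Z, f) = -7 + 185*Z + f*(-5 + f**2) (p(Z, f) = -7 + (185*Z + (-5 + f**2)*f) = -7 + (185*Z + f*(-5 + f**2)) = -7 + 185*Z + f*(-5 + f**2))
(394070 + p(-456, -650))*(465450 + 356580) = (394070 + (-7 + 185*(-456) - 650*(-5 + (-650)**2)))*(465450 + 356580) = (394070 + (-7 - 84360 - 650*(-5 + 422500)))*822030 = (394070 + (-7 - 84360 - 650*422495))*822030 = (394070 + (-7 - 84360 - 274621750))*822030 = (394070 - 274706117)*822030 = -274312047*822030 = -225492731995410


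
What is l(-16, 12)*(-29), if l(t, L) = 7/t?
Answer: 203/16 ≈ 12.688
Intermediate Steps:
l(-16, 12)*(-29) = (7/(-16))*(-29) = (7*(-1/16))*(-29) = -7/16*(-29) = 203/16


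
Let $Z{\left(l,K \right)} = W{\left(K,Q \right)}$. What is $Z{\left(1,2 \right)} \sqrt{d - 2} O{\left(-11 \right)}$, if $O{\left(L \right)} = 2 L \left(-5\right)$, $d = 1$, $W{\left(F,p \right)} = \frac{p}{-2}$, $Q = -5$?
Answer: $275 i \approx 275.0 i$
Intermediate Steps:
$W{\left(F,p \right)} = - \frac{p}{2}$ ($W{\left(F,p \right)} = p \left(- \frac{1}{2}\right) = - \frac{p}{2}$)
$Z{\left(l,K \right)} = \frac{5}{2}$ ($Z{\left(l,K \right)} = \left(- \frac{1}{2}\right) \left(-5\right) = \frac{5}{2}$)
$O{\left(L \right)} = - 10 L$ ($O{\left(L \right)} = 2 \left(- 5 L\right) = - 10 L$)
$Z{\left(1,2 \right)} \sqrt{d - 2} O{\left(-11 \right)} = \frac{5 \sqrt{1 - 2}}{2} \left(\left(-10\right) \left(-11\right)\right) = \frac{5 \sqrt{-1}}{2} \cdot 110 = \frac{5 i}{2} \cdot 110 = 275 i$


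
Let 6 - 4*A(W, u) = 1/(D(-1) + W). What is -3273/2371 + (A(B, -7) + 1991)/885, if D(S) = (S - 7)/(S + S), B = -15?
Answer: 80417321/92326740 ≈ 0.87101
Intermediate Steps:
D(S) = (-7 + S)/(2*S) (D(S) = (-7 + S)/((2*S)) = (-7 + S)*(1/(2*S)) = (-7 + S)/(2*S))
A(W, u) = 3/2 - 1/(4*(4 + W)) (A(W, u) = 3/2 - 1/(4*((1/2)*(-7 - 1)/(-1) + W)) = 3/2 - 1/(4*((1/2)*(-1)*(-8) + W)) = 3/2 - 1/(4*(4 + W)))
-3273/2371 + (A(B, -7) + 1991)/885 = -3273/2371 + ((23 + 6*(-15))/(4*(4 - 15)) + 1991)/885 = -3273*1/2371 + ((1/4)*(23 - 90)/(-11) + 1991)*(1/885) = -3273/2371 + ((1/4)*(-1/11)*(-67) + 1991)*(1/885) = -3273/2371 + (67/44 + 1991)*(1/885) = -3273/2371 + (87671/44)*(1/885) = -3273/2371 + 87671/38940 = 80417321/92326740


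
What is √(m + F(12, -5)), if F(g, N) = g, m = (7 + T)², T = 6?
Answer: √181 ≈ 13.454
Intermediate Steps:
m = 169 (m = (7 + 6)² = 13² = 169)
√(m + F(12, -5)) = √(169 + 12) = √181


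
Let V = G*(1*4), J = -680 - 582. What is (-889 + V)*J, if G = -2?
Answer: 1132014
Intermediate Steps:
J = -1262
V = -8 (V = -2*4 = -8)
(-889 + V)*J = (-889 - 8)*(-1262) = -897*(-1262) = 1132014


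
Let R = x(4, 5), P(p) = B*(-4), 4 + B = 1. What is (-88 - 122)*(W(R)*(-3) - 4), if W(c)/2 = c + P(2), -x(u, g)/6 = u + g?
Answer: -52080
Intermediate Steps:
B = -3 (B = -4 + 1 = -3)
P(p) = 12 (P(p) = -3*(-4) = 12)
x(u, g) = -6*g - 6*u (x(u, g) = -6*(u + g) = -6*(g + u) = -6*g - 6*u)
R = -54 (R = -6*5 - 6*4 = -30 - 24 = -54)
W(c) = 24 + 2*c (W(c) = 2*(c + 12) = 2*(12 + c) = 24 + 2*c)
(-88 - 122)*(W(R)*(-3) - 4) = (-88 - 122)*((24 + 2*(-54))*(-3) - 4) = -210*((24 - 108)*(-3) - 4) = -210*(-84*(-3) - 4) = -210*(252 - 4) = -210*248 = -52080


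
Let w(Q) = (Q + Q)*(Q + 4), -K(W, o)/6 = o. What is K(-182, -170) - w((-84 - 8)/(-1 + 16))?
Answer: 223612/225 ≈ 993.83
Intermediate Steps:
K(W, o) = -6*o
w(Q) = 2*Q*(4 + Q) (w(Q) = (2*Q)*(4 + Q) = 2*Q*(4 + Q))
K(-182, -170) - w((-84 - 8)/(-1 + 16)) = -6*(-170) - 2*(-84 - 8)/(-1 + 16)*(4 + (-84 - 8)/(-1 + 16)) = 1020 - 2*(-92/15)*(4 - 92/15) = 1020 - 2*(-92*1/15)*(4 - 92*1/15) = 1020 - 2*(-92)*(4 - 92/15)/15 = 1020 - 2*(-92)*(-32)/(15*15) = 1020 - 1*5888/225 = 1020 - 5888/225 = 223612/225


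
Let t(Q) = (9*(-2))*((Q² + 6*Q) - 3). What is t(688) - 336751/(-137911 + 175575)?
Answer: -323701400239/37664 ≈ -8.5944e+6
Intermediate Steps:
t(Q) = 54 - 108*Q - 18*Q² (t(Q) = -18*(-3 + Q² + 6*Q) = 54 - 108*Q - 18*Q²)
t(688) - 336751/(-137911 + 175575) = (54 - 108*688 - 18*688²) - 336751/(-137911 + 175575) = (54 - 74304 - 18*473344) - 336751/37664 = (54 - 74304 - 8520192) - 336751/37664 = -8594442 - 1*336751/37664 = -8594442 - 336751/37664 = -323701400239/37664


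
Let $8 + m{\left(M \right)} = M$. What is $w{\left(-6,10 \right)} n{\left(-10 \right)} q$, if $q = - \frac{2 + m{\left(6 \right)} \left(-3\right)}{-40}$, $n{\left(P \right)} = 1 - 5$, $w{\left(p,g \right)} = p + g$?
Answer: $- \frac{16}{5} \approx -3.2$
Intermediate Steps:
$m{\left(M \right)} = -8 + M$
$w{\left(p,g \right)} = g + p$
$n{\left(P \right)} = -4$ ($n{\left(P \right)} = 1 - 5 = -4$)
$q = \frac{1}{5}$ ($q = - \frac{2 + \left(-8 + 6\right) \left(-3\right)}{-40} = - \frac{\left(2 - -6\right) \left(-1\right)}{40} = - \frac{\left(2 + 6\right) \left(-1\right)}{40} = - \frac{8 \left(-1\right)}{40} = \left(-1\right) \left(- \frac{1}{5}\right) = \frac{1}{5} \approx 0.2$)
$w{\left(-6,10 \right)} n{\left(-10 \right)} q = \left(10 - 6\right) \left(-4\right) \frac{1}{5} = 4 \left(-4\right) \frac{1}{5} = \left(-16\right) \frac{1}{5} = - \frac{16}{5}$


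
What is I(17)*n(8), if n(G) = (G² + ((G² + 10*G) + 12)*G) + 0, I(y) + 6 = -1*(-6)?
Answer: 0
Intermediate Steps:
I(y) = 0 (I(y) = -6 - 1*(-6) = -6 + 6 = 0)
n(G) = G² + G*(12 + G² + 10*G) (n(G) = (G² + (12 + G² + 10*G)*G) + 0 = (G² + G*(12 + G² + 10*G)) + 0 = G² + G*(12 + G² + 10*G))
I(17)*n(8) = 0*(8*(12 + 8² + 11*8)) = 0*(8*(12 + 64 + 88)) = 0*(8*164) = 0*1312 = 0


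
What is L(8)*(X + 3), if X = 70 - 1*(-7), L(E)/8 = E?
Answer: 5120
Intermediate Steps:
L(E) = 8*E
X = 77 (X = 70 + 7 = 77)
L(8)*(X + 3) = (8*8)*(77 + 3) = 64*80 = 5120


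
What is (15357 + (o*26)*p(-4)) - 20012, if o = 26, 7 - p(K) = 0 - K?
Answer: -2627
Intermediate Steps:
p(K) = 7 + K (p(K) = 7 - (0 - K) = 7 - (-1)*K = 7 + K)
(15357 + (o*26)*p(-4)) - 20012 = (15357 + (26*26)*(7 - 4)) - 20012 = (15357 + 676*3) - 20012 = (15357 + 2028) - 20012 = 17385 - 20012 = -2627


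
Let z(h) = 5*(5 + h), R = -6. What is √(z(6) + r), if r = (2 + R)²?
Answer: √71 ≈ 8.4261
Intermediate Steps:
r = 16 (r = (2 - 6)² = (-4)² = 16)
z(h) = 25 + 5*h
√(z(6) + r) = √((25 + 5*6) + 16) = √((25 + 30) + 16) = √(55 + 16) = √71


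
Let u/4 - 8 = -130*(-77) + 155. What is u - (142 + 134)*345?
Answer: -54528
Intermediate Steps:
u = 40692 (u = 32 + 4*(-130*(-77) + 155) = 32 + 4*(10010 + 155) = 32 + 4*10165 = 32 + 40660 = 40692)
u - (142 + 134)*345 = 40692 - (142 + 134)*345 = 40692 - 276*345 = 40692 - 1*95220 = 40692 - 95220 = -54528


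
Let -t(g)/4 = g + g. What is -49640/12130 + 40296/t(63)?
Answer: -2140871/25473 ≈ -84.045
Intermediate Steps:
t(g) = -8*g (t(g) = -4*(g + g) = -8*g)
-49640/12130 + 40296/t(63) = -49640/12130 + 40296/((-8*63)) = -49640*1/12130 + 40296/(-504) = -4964/1213 + 40296*(-1/504) = -4964/1213 - 1679/21 = -2140871/25473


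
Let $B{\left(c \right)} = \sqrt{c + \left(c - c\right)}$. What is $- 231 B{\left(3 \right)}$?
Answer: $- 231 \sqrt{3} \approx -400.1$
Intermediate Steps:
$B{\left(c \right)} = \sqrt{c}$ ($B{\left(c \right)} = \sqrt{c + 0} = \sqrt{c}$)
$- 231 B{\left(3 \right)} = - 231 \sqrt{3}$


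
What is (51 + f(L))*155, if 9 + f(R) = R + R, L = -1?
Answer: 6200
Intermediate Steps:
f(R) = -9 + 2*R (f(R) = -9 + (R + R) = -9 + 2*R)
(51 + f(L))*155 = (51 + (-9 + 2*(-1)))*155 = (51 + (-9 - 2))*155 = (51 - 11)*155 = 40*155 = 6200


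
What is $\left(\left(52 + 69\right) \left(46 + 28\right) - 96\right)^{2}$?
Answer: $78464164$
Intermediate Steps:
$\left(\left(52 + 69\right) \left(46 + 28\right) - 96\right)^{2} = \left(121 \cdot 74 - 96\right)^{2} = \left(8954 - 96\right)^{2} = 8858^{2} = 78464164$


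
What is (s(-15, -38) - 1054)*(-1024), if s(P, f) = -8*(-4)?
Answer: 1046528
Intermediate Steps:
s(P, f) = 32
(s(-15, -38) - 1054)*(-1024) = (32 - 1054)*(-1024) = -1022*(-1024) = 1046528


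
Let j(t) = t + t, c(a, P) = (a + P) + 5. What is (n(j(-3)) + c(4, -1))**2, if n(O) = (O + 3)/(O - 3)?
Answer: 625/9 ≈ 69.444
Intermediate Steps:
c(a, P) = 5 + P + a (c(a, P) = (P + a) + 5 = 5 + P + a)
j(t) = 2*t
n(O) = (3 + O)/(-3 + O)
(n(j(-3)) + c(4, -1))**2 = ((3 + 2*(-3))/(-3 + 2*(-3)) + (5 - 1 + 4))**2 = ((3 - 6)/(-3 - 6) + 8)**2 = (-3/(-9) + 8)**2 = (-1/9*(-3) + 8)**2 = (1/3 + 8)**2 = (25/3)**2 = 625/9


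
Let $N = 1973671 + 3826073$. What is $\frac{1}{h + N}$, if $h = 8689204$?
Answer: $\frac{1}{14488948} \approx 6.9018 \cdot 10^{-8}$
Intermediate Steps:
$N = 5799744$
$\frac{1}{h + N} = \frac{1}{8689204 + 5799744} = \frac{1}{14488948}$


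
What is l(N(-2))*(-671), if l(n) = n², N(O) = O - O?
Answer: 0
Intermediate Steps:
N(O) = 0
l(N(-2))*(-671) = 0²*(-671) = 0*(-671) = 0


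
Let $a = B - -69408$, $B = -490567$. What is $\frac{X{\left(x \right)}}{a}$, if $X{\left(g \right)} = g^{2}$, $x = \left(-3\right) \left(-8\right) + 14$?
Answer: $- \frac{1444}{421159} \approx -0.0034286$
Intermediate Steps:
$a = -421159$ ($a = -490567 - -69408 = -490567 + 69408 = -421159$)
$x = 38$ ($x = 24 + 14 = 38$)
$\frac{X{\left(x \right)}}{a} = \frac{38^{2}}{-421159} = 1444 \left(- \frac{1}{421159}\right) = - \frac{1444}{421159}$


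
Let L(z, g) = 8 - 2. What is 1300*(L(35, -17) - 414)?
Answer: -530400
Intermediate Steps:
L(z, g) = 6
1300*(L(35, -17) - 414) = 1300*(6 - 414) = 1300*(-408) = -530400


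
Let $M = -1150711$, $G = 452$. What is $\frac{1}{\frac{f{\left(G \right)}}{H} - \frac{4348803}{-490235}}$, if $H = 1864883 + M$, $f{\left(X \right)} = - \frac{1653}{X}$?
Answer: $\frac{8328982837360}{73885146187683} \approx 0.11273$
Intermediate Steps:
$H = 714172$ ($H = 1864883 - 1150711 = 714172$)
$\frac{1}{\frac{f{\left(G \right)}}{H} - \frac{4348803}{-490235}} = \frac{1}{\frac{\left(-1653\right) \frac{1}{452}}{714172} - \frac{4348803}{-490235}} = \frac{1}{\left(-1653\right) \frac{1}{452} \cdot \frac{1}{714172} - - \frac{4348803}{490235}} = \frac{1}{\left(- \frac{1653}{452}\right) \frac{1}{714172} + \frac{4348803}{490235}} = \frac{1}{- \frac{87}{16989776} + \frac{4348803}{490235}} = \frac{1}{\frac{73885146187683}{8328982837360}} = \frac{8328982837360}{73885146187683}$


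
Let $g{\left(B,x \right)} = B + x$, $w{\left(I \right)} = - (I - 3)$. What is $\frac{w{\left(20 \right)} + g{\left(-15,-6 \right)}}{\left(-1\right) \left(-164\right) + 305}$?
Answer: $- \frac{38}{469} \approx -0.081023$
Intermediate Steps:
$w{\left(I \right)} = 3 - I$ ($w{\left(I \right)} = - (-3 + I) = 3 - I$)
$\frac{w{\left(20 \right)} + g{\left(-15,-6 \right)}}{\left(-1\right) \left(-164\right) + 305} = \frac{\left(3 - 20\right) - 21}{\left(-1\right) \left(-164\right) + 305} = \frac{\left(3 - 20\right) - 21}{164 + 305} = \frac{-17 - 21}{469} = \left(-38\right) \frac{1}{469} = - \frac{38}{469}$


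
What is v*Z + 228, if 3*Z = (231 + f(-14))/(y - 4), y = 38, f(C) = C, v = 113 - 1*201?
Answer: 2080/51 ≈ 40.784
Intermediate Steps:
v = -88 (v = 113 - 201 = -88)
Z = 217/102 (Z = ((231 - 14)/(38 - 4))/3 = (217/34)/3 = (217*(1/34))/3 = (⅓)*(217/34) = 217/102 ≈ 2.1274)
v*Z + 228 = -88*217/102 + 228 = -9548/51 + 228 = 2080/51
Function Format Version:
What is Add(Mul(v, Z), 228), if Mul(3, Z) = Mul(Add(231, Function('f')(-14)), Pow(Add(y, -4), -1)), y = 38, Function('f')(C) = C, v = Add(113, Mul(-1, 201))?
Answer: Rational(2080, 51) ≈ 40.784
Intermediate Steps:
v = -88 (v = Add(113, -201) = -88)
Z = Rational(217, 102) (Z = Mul(Rational(1, 3), Mul(Add(231, -14), Pow(Add(38, -4), -1))) = Mul(Rational(1, 3), Mul(217, Pow(34, -1))) = Mul(Rational(1, 3), Mul(217, Rational(1, 34))) = Mul(Rational(1, 3), Rational(217, 34)) = Rational(217, 102) ≈ 2.1274)
Add(Mul(v, Z), 228) = Add(Mul(-88, Rational(217, 102)), 228) = Add(Rational(-9548, 51), 228) = Rational(2080, 51)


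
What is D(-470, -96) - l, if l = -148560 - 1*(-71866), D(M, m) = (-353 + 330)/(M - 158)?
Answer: 48163855/628 ≈ 76694.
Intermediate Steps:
D(M, m) = -23/(-158 + M)
l = -76694 (l = -148560 + 71866 = -76694)
D(-470, -96) - l = -23/(-158 - 470) - 1*(-76694) = -23/(-628) + 76694 = -23*(-1/628) + 76694 = 23/628 + 76694 = 48163855/628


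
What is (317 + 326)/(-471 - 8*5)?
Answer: -643/511 ≈ -1.2583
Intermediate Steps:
(317 + 326)/(-471 - 8*5) = 643/(-471 - 40) = 643/(-511) = 643*(-1/511) = -643/511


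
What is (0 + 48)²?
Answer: 2304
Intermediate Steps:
(0 + 48)² = 48² = 2304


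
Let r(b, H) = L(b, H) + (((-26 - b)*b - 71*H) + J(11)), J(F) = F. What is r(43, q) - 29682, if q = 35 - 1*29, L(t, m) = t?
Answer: -33021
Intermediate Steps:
q = 6 (q = 35 - 29 = 6)
r(b, H) = 11 + b - 71*H + b*(-26 - b) (r(b, H) = b + (((-26 - b)*b - 71*H) + 11) = b + ((b*(-26 - b) - 71*H) + 11) = b + ((-71*H + b*(-26 - b)) + 11) = b + (11 - 71*H + b*(-26 - b)) = 11 + b - 71*H + b*(-26 - b))
r(43, q) - 29682 = (11 - 1*43² - 71*6 - 25*43) - 29682 = (11 - 1*1849 - 426 - 1075) - 29682 = (11 - 1849 - 426 - 1075) - 29682 = -3339 - 29682 = -33021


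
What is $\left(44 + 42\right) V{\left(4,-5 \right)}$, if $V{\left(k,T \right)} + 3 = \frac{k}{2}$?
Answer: $-86$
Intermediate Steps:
$V{\left(k,T \right)} = -3 + \frac{k}{2}$
$\left(44 + 42\right) V{\left(4,-5 \right)} = \left(44 + 42\right) \left(-3 + \frac{1}{2} \cdot 4\right) = 86 \left(-3 + 2\right) = 86 \left(-1\right) = -86$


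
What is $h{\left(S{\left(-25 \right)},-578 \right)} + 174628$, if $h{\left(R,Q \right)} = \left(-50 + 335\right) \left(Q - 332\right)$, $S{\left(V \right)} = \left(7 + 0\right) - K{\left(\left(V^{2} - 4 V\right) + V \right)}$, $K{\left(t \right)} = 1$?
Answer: $-84722$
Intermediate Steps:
$S{\left(V \right)} = 6$ ($S{\left(V \right)} = \left(7 + 0\right) - 1 = 7 - 1 = 6$)
$h{\left(R,Q \right)} = -94620 + 285 Q$ ($h{\left(R,Q \right)} = 285 \left(-332 + Q\right) = -94620 + 285 Q$)
$h{\left(S{\left(-25 \right)},-578 \right)} + 174628 = \left(-94620 + 285 \left(-578\right)\right) + 174628 = \left(-94620 - 164730\right) + 174628 = -259350 + 174628 = -84722$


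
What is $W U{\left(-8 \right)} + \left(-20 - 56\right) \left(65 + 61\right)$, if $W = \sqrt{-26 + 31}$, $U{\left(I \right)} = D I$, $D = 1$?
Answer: $-9576 - 8 \sqrt{5} \approx -9593.9$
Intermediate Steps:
$U{\left(I \right)} = I$ ($U{\left(I \right)} = 1 I = I$)
$W = \sqrt{5} \approx 2.2361$
$W U{\left(-8 \right)} + \left(-20 - 56\right) \left(65 + 61\right) = \sqrt{5} \left(-8\right) + \left(-20 - 56\right) \left(65 + 61\right) = - 8 \sqrt{5} - 9576 = -9576 - 8 \sqrt{5}$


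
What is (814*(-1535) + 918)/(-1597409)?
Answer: 1248572/1597409 ≈ 0.78162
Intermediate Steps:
(814*(-1535) + 918)/(-1597409) = (-1249490 + 918)*(-1/1597409) = -1248572*(-1/1597409) = 1248572/1597409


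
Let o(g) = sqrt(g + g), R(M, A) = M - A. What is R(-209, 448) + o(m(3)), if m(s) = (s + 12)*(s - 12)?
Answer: -657 + 3*I*sqrt(30) ≈ -657.0 + 16.432*I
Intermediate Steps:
m(s) = (-12 + s)*(12 + s) (m(s) = (12 + s)*(-12 + s) = (-12 + s)*(12 + s))
o(g) = sqrt(2)*sqrt(g) (o(g) = sqrt(2*g) = sqrt(2)*sqrt(g))
R(-209, 448) + o(m(3)) = (-209 - 1*448) + sqrt(2)*sqrt(-144 + 3**2) = (-209 - 448) + sqrt(2)*sqrt(-144 + 9) = -657 + sqrt(2)*sqrt(-135) = -657 + sqrt(2)*(3*I*sqrt(15)) = -657 + 3*I*sqrt(30)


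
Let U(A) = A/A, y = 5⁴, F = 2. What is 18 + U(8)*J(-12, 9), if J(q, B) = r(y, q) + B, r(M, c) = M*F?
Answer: 1277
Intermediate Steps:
y = 625
U(A) = 1
r(M, c) = 2*M (r(M, c) = M*2 = 2*M)
J(q, B) = 1250 + B (J(q, B) = 2*625 + B = 1250 + B)
18 + U(8)*J(-12, 9) = 18 + 1*(1250 + 9) = 18 + 1*1259 = 18 + 1259 = 1277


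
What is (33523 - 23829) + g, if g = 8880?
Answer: 18574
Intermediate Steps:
(33523 - 23829) + g = (33523 - 23829) + 8880 = 9694 + 8880 = 18574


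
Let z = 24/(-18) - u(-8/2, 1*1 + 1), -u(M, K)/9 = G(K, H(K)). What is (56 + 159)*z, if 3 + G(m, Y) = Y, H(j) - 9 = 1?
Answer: 39775/3 ≈ 13258.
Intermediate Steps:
H(j) = 10 (H(j) = 9 + 1 = 10)
G(m, Y) = -3 + Y
u(M, K) = -63 (u(M, K) = -9*(-3 + 10) = -9*7 = -63)
z = 185/3 (z = 24/(-18) - 1*(-63) = 24*(-1/18) + 63 = -4/3 + 63 = 185/3 ≈ 61.667)
(56 + 159)*z = (56 + 159)*(185/3) = 215*(185/3) = 39775/3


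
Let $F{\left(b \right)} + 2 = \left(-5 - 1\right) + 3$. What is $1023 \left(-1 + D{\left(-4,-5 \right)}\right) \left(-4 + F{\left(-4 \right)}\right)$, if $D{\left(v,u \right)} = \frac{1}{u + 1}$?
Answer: $\frac{46035}{4} \approx 11509.0$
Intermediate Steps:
$D{\left(v,u \right)} = \frac{1}{1 + u}$
$F{\left(b \right)} = -5$ ($F{\left(b \right)} = -2 + \left(\left(-5 - 1\right) + 3\right) = -2 + \left(-6 + 3\right) = -2 - 3 = -5$)
$1023 \left(-1 + D{\left(-4,-5 \right)}\right) \left(-4 + F{\left(-4 \right)}\right) = 1023 \left(-1 + \frac{1}{1 - 5}\right) \left(-4 - 5\right) = 1023 \left(-1 + \frac{1}{-4}\right) \left(-9\right) = 1023 \left(-1 - \frac{1}{4}\right) \left(-9\right) = 1023 \left(\left(- \frac{5}{4}\right) \left(-9\right)\right) = 1023 \cdot \frac{45}{4} = \frac{46035}{4}$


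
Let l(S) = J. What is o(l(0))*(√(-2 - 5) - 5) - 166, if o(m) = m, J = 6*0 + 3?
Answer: -181 + 3*I*√7 ≈ -181.0 + 7.9373*I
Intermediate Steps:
J = 3 (J = 0 + 3 = 3)
l(S) = 3
o(l(0))*(√(-2 - 5) - 5) - 166 = 3*(√(-2 - 5) - 5) - 166 = 3*(√(-7) - 5) - 166 = 3*(I*√7 - 5) - 166 = 3*(-5 + I*√7) - 166 = (-15 + 3*I*√7) - 166 = -181 + 3*I*√7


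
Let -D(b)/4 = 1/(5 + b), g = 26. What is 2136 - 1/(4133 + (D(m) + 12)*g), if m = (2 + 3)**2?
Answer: 142306713/66623 ≈ 2136.0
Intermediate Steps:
m = 25 (m = 5**2 = 25)
D(b) = -4/(5 + b)
2136 - 1/(4133 + (D(m) + 12)*g) = 2136 - 1/(4133 + (-4/(5 + 25) + 12)*26) = 2136 - 1/(4133 + (-4/30 + 12)*26) = 2136 - 1/(4133 + (-4*1/30 + 12)*26) = 2136 - 1/(4133 + (-2/15 + 12)*26) = 2136 - 1/(4133 + (178/15)*26) = 2136 - 1/(4133 + 4628/15) = 2136 - 1/66623/15 = 2136 - 1*15/66623 = 2136 - 15/66623 = 142306713/66623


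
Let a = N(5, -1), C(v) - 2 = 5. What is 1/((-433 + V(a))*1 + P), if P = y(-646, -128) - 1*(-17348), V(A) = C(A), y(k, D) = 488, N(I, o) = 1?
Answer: 1/17410 ≈ 5.7438e-5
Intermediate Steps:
C(v) = 7 (C(v) = 2 + 5 = 7)
a = 1
V(A) = 7
P = 17836 (P = 488 - 1*(-17348) = 488 + 17348 = 17836)
1/((-433 + V(a))*1 + P) = 1/((-433 + 7)*1 + 17836) = 1/(-426*1 + 17836) = 1/(-426 + 17836) = 1/17410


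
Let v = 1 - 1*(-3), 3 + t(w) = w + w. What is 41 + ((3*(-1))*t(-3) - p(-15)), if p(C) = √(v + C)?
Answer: 68 - I*√11 ≈ 68.0 - 3.3166*I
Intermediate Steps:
t(w) = -3 + 2*w (t(w) = -3 + (w + w) = -3 + 2*w)
v = 4 (v = 1 + 3 = 4)
p(C) = √(4 + C)
41 + ((3*(-1))*t(-3) - p(-15)) = 41 + ((3*(-1))*(-3 + 2*(-3)) - √(4 - 15)) = 41 + (-3*(-3 - 6) - √(-11)) = 41 + (-3*(-9) - I*√11) = 41 + (27 - I*√11) = 68 - I*√11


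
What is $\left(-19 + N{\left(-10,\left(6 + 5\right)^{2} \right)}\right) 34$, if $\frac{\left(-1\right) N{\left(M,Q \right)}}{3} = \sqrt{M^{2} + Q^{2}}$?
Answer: $-646 - 102 \sqrt{14741} \approx -13030.0$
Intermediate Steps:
$N{\left(M,Q \right)} = - 3 \sqrt{M^{2} + Q^{2}}$
$\left(-19 + N{\left(-10,\left(6 + 5\right)^{2} \right)}\right) 34 = \left(-19 - 3 \sqrt{\left(-10\right)^{2} + \left(\left(6 + 5\right)^{2}\right)^{2}}\right) 34 = \left(-19 - 3 \sqrt{100 + \left(11^{2}\right)^{2}}\right) 34 = \left(-19 - 3 \sqrt{100 + 121^{2}}\right) 34 = \left(-19 - 3 \sqrt{100 + 14641}\right) 34 = \left(-19 - 3 \sqrt{14741}\right) 34 = -646 - 102 \sqrt{14741}$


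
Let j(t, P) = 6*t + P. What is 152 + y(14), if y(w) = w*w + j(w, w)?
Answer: 446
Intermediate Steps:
j(t, P) = P + 6*t
y(w) = w² + 7*w (y(w) = w*w + (w + 6*w) = w² + 7*w)
152 + y(14) = 152 + 14*(7 + 14) = 152 + 14*21 = 152 + 294 = 446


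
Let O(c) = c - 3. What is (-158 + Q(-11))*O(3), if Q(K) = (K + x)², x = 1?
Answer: 0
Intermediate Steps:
O(c) = -3 + c
Q(K) = (1 + K)² (Q(K) = (K + 1)² = (1 + K)²)
(-158 + Q(-11))*O(3) = (-158 + (1 - 11)²)*(-3 + 3) = (-158 + (-10)²)*0 = (-158 + 100)*0 = -58*0 = 0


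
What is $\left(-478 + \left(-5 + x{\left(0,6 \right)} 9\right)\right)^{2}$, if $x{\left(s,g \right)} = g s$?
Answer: $233289$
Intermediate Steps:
$\left(-478 + \left(-5 + x{\left(0,6 \right)} 9\right)\right)^{2} = \left(-478 - \left(5 - 6 \cdot 0 \cdot 9\right)\right)^{2} = \left(-478 + \left(-5 + 0 \cdot 9\right)\right)^{2} = \left(-478 + \left(-5 + 0\right)\right)^{2} = \left(-478 - 5\right)^{2} = \left(-483\right)^{2} = 233289$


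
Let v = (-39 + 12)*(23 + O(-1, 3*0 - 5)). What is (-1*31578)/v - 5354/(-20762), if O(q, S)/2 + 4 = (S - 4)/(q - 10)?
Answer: 1206383485/17097507 ≈ 70.559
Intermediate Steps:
O(q, S) = -8 + 2*(-4 + S)/(-10 + q) (O(q, S) = -8 + 2*((S - 4)/(q - 10)) = -8 + 2*((-4 + S)/(-10 + q)) = -8 + 2*(-4 + S)/(-10 + q))
v = -4941/11 (v = (-39 + 12)*(23 + 2*(36 + (3*0 - 5) - 4*(-1))/(-10 - 1)) = -27*(23 + 2*(36 + (0 - 5) + 4)/(-11)) = -27*(23 + 2*(-1/11)*(36 - 5 + 4)) = -27*(23 + 2*(-1/11)*35) = -27*(23 - 70/11) = -27*183/11 = -4941/11 ≈ -449.18)
(-1*31578)/v - 5354/(-20762) = (-1*31578)/(-4941/11) - 5354/(-20762) = -31578*(-11/4941) - 5354*(-1/20762) = 115786/1647 + 2677/10381 = 1206383485/17097507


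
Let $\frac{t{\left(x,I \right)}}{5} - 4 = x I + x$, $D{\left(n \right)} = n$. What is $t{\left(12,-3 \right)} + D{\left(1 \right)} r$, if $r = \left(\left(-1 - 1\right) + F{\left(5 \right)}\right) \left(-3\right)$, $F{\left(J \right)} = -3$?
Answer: $-85$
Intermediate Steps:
$t{\left(x,I \right)} = 20 + 5 x + 5 I x$ ($t{\left(x,I \right)} = 20 + 5 \left(x I + x\right) = 20 + 5 \left(I x + x\right) = 20 + 5 \left(x + I x\right) = 20 + \left(5 x + 5 I x\right) = 20 + 5 x + 5 I x$)
$r = 15$ ($r = \left(\left(-1 - 1\right) - 3\right) \left(-3\right) = \left(-2 - 3\right) \left(-3\right) = \left(-5\right) \left(-3\right) = 15$)
$t{\left(12,-3 \right)} + D{\left(1 \right)} r = \left(20 + 5 \cdot 12 + 5 \left(-3\right) 12\right) + 1 \cdot 15 = \left(20 + 60 - 180\right) + 15 = -100 + 15 = -85$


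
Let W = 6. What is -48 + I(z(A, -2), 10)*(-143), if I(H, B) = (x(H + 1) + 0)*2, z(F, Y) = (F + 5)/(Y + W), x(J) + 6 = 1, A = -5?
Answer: 1382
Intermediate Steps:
x(J) = -5 (x(J) = -6 + 1 = -5)
z(F, Y) = (5 + F)/(6 + Y) (z(F, Y) = (F + 5)/(Y + 6) = (5 + F)/(6 + Y))
I(H, B) = -10 (I(H, B) = (-5 + 0)*2 = -5*2 = -10)
-48 + I(z(A, -2), 10)*(-143) = -48 - 10*(-143) = -48 + 1430 = 1382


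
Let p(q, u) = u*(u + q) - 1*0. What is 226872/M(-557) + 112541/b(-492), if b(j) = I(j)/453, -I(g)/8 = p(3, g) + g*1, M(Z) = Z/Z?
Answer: 145239165541/640256 ≈ 2.2685e+5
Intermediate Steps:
p(q, u) = u*(q + u) (p(q, u) = u*(q + u) + 0 = u*(q + u))
M(Z) = 1
I(g) = -8*g - 8*g*(3 + g) (I(g) = -8*(g*(3 + g) + g*1) = -8*(g*(3 + g) + g) = -8*(g + g*(3 + g)) = -8*g - 8*g*(3 + g))
b(j) = 8*j*(-4 - j)/453 (b(j) = (8*j*(-4 - j))/453 = (8*j*(-4 - j))*(1/453) = 8*j*(-4 - j)/453)
226872/M(-557) + 112541/b(-492) = 226872/1 + 112541/(((8/453)*(-492)*(-4 - 1*(-492)))) = 226872*1 + 112541/(((8/453)*(-492)*(-4 + 492))) = 226872 + 112541/(((8/453)*(-492)*488)) = 226872 + 112541/(-640256/151) = 226872 + 112541*(-151/640256) = 226872 - 16993691/640256 = 145239165541/640256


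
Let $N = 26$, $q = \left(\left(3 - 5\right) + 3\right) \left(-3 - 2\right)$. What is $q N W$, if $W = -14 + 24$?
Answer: $-1300$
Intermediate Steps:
$q = -5$ ($q = \left(-2 + 3\right) \left(-5\right) = 1 \left(-5\right) = -5$)
$W = 10$
$q N W = \left(-5\right) 26 \cdot 10 = \left(-130\right) 10 = -1300$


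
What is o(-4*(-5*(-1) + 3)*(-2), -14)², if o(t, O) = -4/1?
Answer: 16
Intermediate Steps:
o(t, O) = -4 (o(t, O) = -4*1 = -4)
o(-4*(-5*(-1) + 3)*(-2), -14)² = (-4)² = 16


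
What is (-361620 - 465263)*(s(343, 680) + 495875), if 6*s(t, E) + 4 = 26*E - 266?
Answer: -1237289839390/3 ≈ -4.1243e+11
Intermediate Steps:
s(t, E) = -45 + 13*E/3 (s(t, E) = -⅔ + (26*E - 266)/6 = -⅔ + (-266 + 26*E)/6 = -⅔ + (-133/3 + 13*E/3) = -45 + 13*E/3)
(-361620 - 465263)*(s(343, 680) + 495875) = (-361620 - 465263)*((-45 + (13/3)*680) + 495875) = -826883*((-45 + 8840/3) + 495875) = -826883*(8705/3 + 495875) = -826883*1496330/3 = -1237289839390/3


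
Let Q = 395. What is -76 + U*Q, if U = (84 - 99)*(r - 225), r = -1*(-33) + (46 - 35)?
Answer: 1072349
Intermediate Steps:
r = 44 (r = 33 + 11 = 44)
U = 2715 (U = (84 - 99)*(44 - 225) = -15*(-181) = 2715)
-76 + U*Q = -76 + 2715*395 = -76 + 1072425 = 1072349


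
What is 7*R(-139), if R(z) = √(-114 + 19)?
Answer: 7*I*√95 ≈ 68.228*I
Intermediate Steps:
R(z) = I*√95 (R(z) = √(-95) = I*√95)
7*R(-139) = 7*(I*√95) = 7*I*√95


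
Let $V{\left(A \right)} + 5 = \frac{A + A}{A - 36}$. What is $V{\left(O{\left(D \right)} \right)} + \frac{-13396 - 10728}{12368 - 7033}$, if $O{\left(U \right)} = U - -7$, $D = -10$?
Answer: $- \frac{649717}{69355} \approx -9.368$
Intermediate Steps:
$O{\left(U \right)} = 7 + U$ ($O{\left(U \right)} = U + 7 = 7 + U$)
$V{\left(A \right)} = -5 + \frac{2 A}{-36 + A}$ ($V{\left(A \right)} = -5 + \frac{A + A}{A - 36} = -5 + \frac{2 A}{-36 + A}$)
$V{\left(O{\left(D \right)} \right)} + \frac{-13396 - 10728}{12368 - 7033} = \frac{3 \left(60 - \left(7 - 10\right)\right)}{-36 + \left(7 - 10\right)} + \frac{-13396 - 10728}{12368 - 7033} = \frac{3 \left(60 - -3\right)}{-36 - 3} - \frac{24124}{5335} = \frac{3 \left(60 + 3\right)}{-39} - \frac{24124}{5335} = 3 \left(- \frac{1}{39}\right) 63 - \frac{24124}{5335} = - \frac{63}{13} - \frac{24124}{5335} = - \frac{649717}{69355}$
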